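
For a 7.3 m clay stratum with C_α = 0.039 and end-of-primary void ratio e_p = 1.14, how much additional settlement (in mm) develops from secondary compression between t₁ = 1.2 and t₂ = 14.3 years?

S_s ≈ 143 mm

Secondary compression: S_s = C_α·H/(1+e_p)·log₁₀(t₂/t₁)
S_s = 0.039×7.3/(1+1.14)×log₁₀(14.3/1.2)
    = 0.133 × 1.076 = 0.1432 m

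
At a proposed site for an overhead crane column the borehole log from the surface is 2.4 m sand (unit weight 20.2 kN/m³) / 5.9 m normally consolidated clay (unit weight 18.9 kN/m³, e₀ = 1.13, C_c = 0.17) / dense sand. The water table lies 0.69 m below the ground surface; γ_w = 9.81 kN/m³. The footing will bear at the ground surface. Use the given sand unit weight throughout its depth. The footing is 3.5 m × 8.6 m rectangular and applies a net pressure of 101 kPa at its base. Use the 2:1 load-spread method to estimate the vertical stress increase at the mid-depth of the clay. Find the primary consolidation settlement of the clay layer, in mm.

Mid-depth of clay below the ground surface: z = 2.4 + 5.9/2 = 5.35 m.
Total vertical stress at mid-clay: σ_v = 20.2×2.4 + 18.9×2.95 = 104.23 kPa.
Pore pressure: u = 9.81×(5.35 − 0.69) = 45.715 kPa.
Initial effective stress: σ'_0 = σ_v − u = 104.23 − 45.715 = 58.515 kPa.
Stress increase at mid-clay by the 2:1 spreading method:
Δσ = qBL/((B+z)(L+z)) = 101×3.5×8.6/((3.5+5.35)(8.6+5.35)) = 24.625 kPa
Final effective stress: σ'_f = σ'_0 + Δσ = 58.515 + 24.625 = 83.14 kPa.
Normally consolidated clay, so the full stress increment lies on the virgin compression line:
S_c = C_c·H/(1+e₀)·log₁₀(σ'_f/σ'_0) = 0.17×5.9/(1+1.13)×log₁₀(83.14/58.515)
    = 0.47089 × 0.15254 = 0.07183 m

S_c ≈ 71.8 mm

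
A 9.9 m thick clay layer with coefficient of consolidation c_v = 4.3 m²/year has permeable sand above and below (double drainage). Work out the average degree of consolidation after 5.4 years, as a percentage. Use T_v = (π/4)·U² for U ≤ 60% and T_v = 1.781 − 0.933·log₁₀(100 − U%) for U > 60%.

Drainage path length: H_d = H/2 = 4.95 m (double drainage).
T_v = c_v·t/H_d² = 4.3×5.4/4.95² = 0.94766.
T_v = 0.94766 corresponds to the U > 60% branch:
U = 1 − 10^((1.781 − T_v)/0.933)/100 = 0.9218

U ≈ 92.2 %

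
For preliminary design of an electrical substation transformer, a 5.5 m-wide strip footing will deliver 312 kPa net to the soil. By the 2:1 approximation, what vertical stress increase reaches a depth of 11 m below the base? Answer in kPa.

Δσ_z ≈ 104 kPa

By the 2:1 method the load spreads at 1 horizontal : 2 vertical, so at depth z the loaded area has grown by z in each plan dimension:
Δσ = qB/(B+z) = 312×5.5/(5.5+11) = 104 kPa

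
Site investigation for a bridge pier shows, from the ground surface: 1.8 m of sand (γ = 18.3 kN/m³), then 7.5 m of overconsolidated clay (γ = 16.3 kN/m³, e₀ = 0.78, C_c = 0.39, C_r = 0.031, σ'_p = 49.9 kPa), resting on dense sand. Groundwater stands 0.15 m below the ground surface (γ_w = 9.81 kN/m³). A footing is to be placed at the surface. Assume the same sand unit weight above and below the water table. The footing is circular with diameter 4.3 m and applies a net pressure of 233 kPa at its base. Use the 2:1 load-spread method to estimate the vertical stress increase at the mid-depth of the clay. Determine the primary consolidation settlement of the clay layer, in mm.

Mid-depth of clay below the ground surface: z = 1.8 + 7.5/2 = 5.55 m.
Total vertical stress at mid-clay: σ_v = 18.3×1.8 + 16.3×3.75 = 94.065 kPa.
Pore pressure: u = 9.81×(5.55 − 0.15) = 52.974 kPa.
Initial effective stress: σ'_0 = σ_v − u = 94.065 − 52.974 = 41.091 kPa.
Stress increase at mid-clay by the 2:1 spreading method:
Δσ ≈ qD²/(D+z)² = 233×4.3²/(4.3+5.55)² = 44.404 kPa
Final effective stress: σ'_f = 41.091 + 44.404 = 85.495 kPa.
σ'_f = 85.495 > σ'_p = 49.9 kPa, so the stress path crosses the preconsolidation pressure — recompression up to σ'_p, then virgin compression beyond:
S_c = H/(1+e₀)·[C_r·log₁₀(σ'_p/σ'_0) + C_c·log₁₀(σ'_f/σ'_p)]
    = 7.5/1.78 × [0.031×log₁₀(49.9/41.091) + 0.39×log₁₀(85.495/49.9)]
    = 4.2135 × [0.002615 + 0.091198] = 0.3953 m

S_c ≈ 395 mm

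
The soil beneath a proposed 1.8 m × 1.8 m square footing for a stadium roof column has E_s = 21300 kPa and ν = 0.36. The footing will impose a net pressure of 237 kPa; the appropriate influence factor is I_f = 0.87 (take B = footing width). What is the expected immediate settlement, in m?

S_e ≈ 0.0152 m

Immediate (elastic) settlement: S_e = q·B·(1−ν²)/E_s · I_f.
S_e = 237 × 1.8 × (1 − 0.36²) / 21300 × 0.87
    = 237 × 1.8 × 0.8704 / 21300 × 0.87
    = 0.01517 m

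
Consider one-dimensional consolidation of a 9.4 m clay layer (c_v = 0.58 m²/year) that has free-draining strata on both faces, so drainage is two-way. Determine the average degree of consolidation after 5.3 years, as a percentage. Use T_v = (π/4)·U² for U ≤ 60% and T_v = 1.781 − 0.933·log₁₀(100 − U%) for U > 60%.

U ≈ 42.1 %

Drainage path length: H_d = H/2 = 4.7 m (double drainage).
T_v = c_v·t/H_d² = 0.58×5.3/4.7² = 0.13916.
T_v = 0.13916 corresponds to the U ≤ 60% branch:
U = √(4T_v/π) = 0.4209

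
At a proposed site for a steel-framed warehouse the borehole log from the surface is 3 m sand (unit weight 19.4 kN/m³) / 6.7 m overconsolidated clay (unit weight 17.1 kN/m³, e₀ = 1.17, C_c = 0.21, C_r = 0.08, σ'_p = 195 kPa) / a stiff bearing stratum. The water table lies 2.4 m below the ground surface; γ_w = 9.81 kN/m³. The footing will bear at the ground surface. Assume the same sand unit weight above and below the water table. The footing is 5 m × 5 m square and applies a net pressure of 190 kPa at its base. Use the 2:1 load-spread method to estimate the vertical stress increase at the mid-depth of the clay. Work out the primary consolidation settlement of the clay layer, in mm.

S_c ≈ 42.1 mm

Mid-depth of clay below the ground surface: z = 3 + 6.7/2 = 6.35 m.
Total vertical stress at mid-clay: σ_v = 19.4×3 + 17.1×3.35 = 115.48 kPa.
Pore pressure: u = 9.81×(6.35 − 2.4) = 38.75 kPa.
Initial effective stress: σ'_0 = σ_v − u = 115.48 − 38.75 = 76.73 kPa.
Stress increase at mid-clay by the 2:1 spreading method:
Δσ = qBL/((B+z)(L+z)) = 190×5×5/((5+6.35)(5+6.35)) = 36.872 kPa
Final effective stress: σ'_f = 76.73 + 36.872 = 113.6 kPa.
σ'_f = 113.6 ≤ σ'_p = 195 kPa, so the clay remains overconsolidated and only the recompression index applies:
S_c = C_r·H/(1+e₀)·log₁₀(σ'_f/σ'_0) = 0.08×6.7/2.17×log₁₀(113.6/76.73)
    = 0.24701 × 0.17041 = 0.04209 m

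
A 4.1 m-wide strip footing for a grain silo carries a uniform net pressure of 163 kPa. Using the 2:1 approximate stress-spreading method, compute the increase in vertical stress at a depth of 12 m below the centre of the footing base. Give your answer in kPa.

By the 2:1 method the load spreads at 1 horizontal : 2 vertical, so at depth z the loaded area has grown by z in each plan dimension:
Δσ = qB/(B+z) = 163×4.1/(4.1+12) = 41.509 kPa

Δσ_z ≈ 41.5 kPa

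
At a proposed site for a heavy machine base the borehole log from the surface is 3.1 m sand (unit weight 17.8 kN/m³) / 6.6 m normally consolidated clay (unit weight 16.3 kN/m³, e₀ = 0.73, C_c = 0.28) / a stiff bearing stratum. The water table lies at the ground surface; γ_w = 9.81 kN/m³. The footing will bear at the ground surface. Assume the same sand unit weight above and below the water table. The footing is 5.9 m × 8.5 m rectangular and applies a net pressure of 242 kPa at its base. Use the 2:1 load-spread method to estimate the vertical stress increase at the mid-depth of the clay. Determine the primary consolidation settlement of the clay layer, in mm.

S_c ≈ 413 mm

Mid-depth of clay below the ground surface: z = 3.1 + 6.6/2 = 6.4 m.
Total vertical stress at mid-clay: σ_v = 17.8×3.1 + 16.3×3.3 = 108.97 kPa.
Pore pressure: u = 9.81×(6.4 − 0) = 62.784 kPa.
Initial effective stress: σ'_0 = σ_v − u = 108.97 − 62.784 = 46.186 kPa.
Stress increase at mid-clay by the 2:1 spreading method:
Δσ = qBL/((B+z)(L+z)) = 242×5.9×8.5/((5.9+6.4)(8.5+6.4)) = 66.221 kPa
Final effective stress: σ'_f = σ'_0 + Δσ = 46.186 + 66.221 = 112.41 kPa.
Normally consolidated clay, so the full stress increment lies on the virgin compression line:
S_c = C_c·H/(1+e₀)·log₁₀(σ'_f/σ'_0) = 0.28×6.6/(1+0.73)×log₁₀(112.41/46.186)
    = 1.0682 × 0.38629 = 0.4126 m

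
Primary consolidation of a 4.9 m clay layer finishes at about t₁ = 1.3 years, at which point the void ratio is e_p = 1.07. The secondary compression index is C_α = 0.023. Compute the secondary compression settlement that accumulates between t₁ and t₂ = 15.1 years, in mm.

S_s ≈ 58 mm

Secondary compression: S_s = C_α·H/(1+e_p)·log₁₀(t₂/t₁)
S_s = 0.023×4.9/(1+1.07)×log₁₀(15.1/1.3)
    = 0.05444 × 1.065 = 0.05799 m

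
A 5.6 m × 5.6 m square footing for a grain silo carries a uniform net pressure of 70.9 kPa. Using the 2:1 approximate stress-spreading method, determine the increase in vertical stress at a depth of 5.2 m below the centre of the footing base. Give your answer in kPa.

Δσ_z ≈ 19.1 kPa

By the 2:1 method the load spreads at 1 horizontal : 2 vertical, so at depth z the loaded area has grown by z in each plan dimension:
Δσ = qBL/((B+z)(L+z)) = 70.9×5.6×5.6/((5.6+5.2)(5.6+5.2)) = 19.062 kPa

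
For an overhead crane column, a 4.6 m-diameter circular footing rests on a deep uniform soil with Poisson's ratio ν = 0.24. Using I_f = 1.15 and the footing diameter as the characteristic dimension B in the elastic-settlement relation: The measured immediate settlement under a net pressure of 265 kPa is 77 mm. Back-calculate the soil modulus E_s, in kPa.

S_e = q·B·(1−ν²)/E_s · I_f  ⇒  E_s = q·B·(1−ν²)·I_f / S_e.
E_s = 265 × 4.6 × 0.9424 × 1.15 / 0.077 = 17160 kPa

E_s ≈ 17200 kPa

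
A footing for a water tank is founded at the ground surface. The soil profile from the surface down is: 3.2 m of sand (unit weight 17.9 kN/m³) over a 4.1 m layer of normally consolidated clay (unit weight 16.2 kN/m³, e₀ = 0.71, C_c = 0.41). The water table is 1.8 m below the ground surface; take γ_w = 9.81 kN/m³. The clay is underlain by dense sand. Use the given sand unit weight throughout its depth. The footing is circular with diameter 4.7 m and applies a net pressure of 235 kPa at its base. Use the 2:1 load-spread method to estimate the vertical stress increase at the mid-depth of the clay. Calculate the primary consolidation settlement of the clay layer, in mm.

S_c ≈ 280 mm

Mid-depth of clay below the ground surface: z = 3.2 + 4.1/2 = 5.25 m.
Total vertical stress at mid-clay: σ_v = 17.9×3.2 + 16.2×2.05 = 90.49 kPa.
Pore pressure: u = 9.81×(5.25 − 1.8) = 33.845 kPa.
Initial effective stress: σ'_0 = σ_v − u = 90.49 − 33.845 = 56.645 kPa.
Stress increase at mid-clay by the 2:1 spreading method:
Δσ ≈ qD²/(D+z)² = 235×4.7²/(4.7+5.25)² = 52.435 kPa
Final effective stress: σ'_f = σ'_0 + Δσ = 56.645 + 52.435 = 109.08 kPa.
Normally consolidated clay, so the full stress increment lies on the virgin compression line:
S_c = C_c·H/(1+e₀)·log₁₀(σ'_f/σ'_0) = 0.41×4.1/(1+0.71)×log₁₀(109.08/56.645)
    = 0.98304 × 0.28458 = 0.2798 m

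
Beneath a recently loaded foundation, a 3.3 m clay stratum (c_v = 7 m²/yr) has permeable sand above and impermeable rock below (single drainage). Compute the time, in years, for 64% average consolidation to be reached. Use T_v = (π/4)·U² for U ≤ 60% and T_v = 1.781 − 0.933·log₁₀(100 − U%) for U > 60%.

t ≈ 0.512 years

Drainage path length: H_d = H = 3.3 m (single drainage).
U > 60%: T_v = 1.781 − 0.933·log₁₀(100 − 64) = 0.32897.
t = T_v·H_d²/c_v = 0.32897×3.3²/7 = 0.5118 years.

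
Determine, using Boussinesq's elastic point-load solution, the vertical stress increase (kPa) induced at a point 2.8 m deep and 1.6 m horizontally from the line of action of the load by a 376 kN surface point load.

Boussinesq vertical stress below a point load on an elastic half-space:
Δσ_z = 3P/(2πz²) · [1 + (r/z)²]^(−5/2)
r/z = 1.6/2.8 = 0.57143; [1+(r/z)²]^(−5/2) = 0.49341.
Δσ_z = 3×376/(2π×2.8²) × 0.49341 = 22.899 × 0.49341 = 11.3 kPa

Δσ_z ≈ 11.3 kPa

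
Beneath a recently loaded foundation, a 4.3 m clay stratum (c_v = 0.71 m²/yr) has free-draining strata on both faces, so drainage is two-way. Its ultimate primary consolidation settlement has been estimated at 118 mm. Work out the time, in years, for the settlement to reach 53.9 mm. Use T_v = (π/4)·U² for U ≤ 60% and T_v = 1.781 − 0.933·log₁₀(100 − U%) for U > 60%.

Drainage path length: H_d = H/2 = 2.15 m (double drainage).
U = S(t)/S_ult = 53.9/118 = 0.4568.
U ≤ 60%: T_v = (π/4)·U² = (π/4)×0.45678² = 0.16387.
t = T_v·H_d²/c_v = 0.16387×2.15²/0.71 = 1.067 years.

t ≈ 1.07 years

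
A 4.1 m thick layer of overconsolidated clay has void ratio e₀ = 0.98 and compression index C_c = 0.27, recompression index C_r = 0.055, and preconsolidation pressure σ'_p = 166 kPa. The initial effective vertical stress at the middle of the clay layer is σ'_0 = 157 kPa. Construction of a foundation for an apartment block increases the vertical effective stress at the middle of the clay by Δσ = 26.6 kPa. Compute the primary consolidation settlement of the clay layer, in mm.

S_c ≈ 27.2 mm

Final effective stress: σ'_f = 157 + 26.6 = 183.6 kPa.
σ'_f = 183.6 > σ'_p = 166 kPa, so the stress path crosses the preconsolidation pressure — recompression up to σ'_p, then virgin compression beyond:
S_c = H/(1+e₀)·[C_r·log₁₀(σ'_p/σ'_0) + C_c·log₁₀(σ'_f/σ'_p)]
    = 4.1/1.98 × [0.055×log₁₀(166/157) + 0.27×log₁₀(183.6/166)]
    = 2.0707 × [0.0013315 + 0.011816] = 0.02722 m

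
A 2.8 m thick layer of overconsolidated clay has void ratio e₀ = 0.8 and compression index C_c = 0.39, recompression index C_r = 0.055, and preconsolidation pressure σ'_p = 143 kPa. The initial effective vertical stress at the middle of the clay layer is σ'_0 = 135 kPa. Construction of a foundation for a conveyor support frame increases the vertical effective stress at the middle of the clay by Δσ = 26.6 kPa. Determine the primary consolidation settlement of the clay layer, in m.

S_c ≈ 0.0344 m

Final effective stress: σ'_f = 135 + 26.6 = 161.6 kPa.
σ'_f = 161.6 > σ'_p = 143 kPa, so the stress path crosses the preconsolidation pressure — recompression up to σ'_p, then virgin compression beyond:
S_c = H/(1+e₀)·[C_r·log₁₀(σ'_p/σ'_0) + C_c·log₁₀(σ'_f/σ'_p)]
    = 2.8/1.8 × [0.055×log₁₀(143/135) + 0.39×log₁₀(161.6/143)]
    = 1.5556 × [0.0013751 + 0.020711] = 0.03436 m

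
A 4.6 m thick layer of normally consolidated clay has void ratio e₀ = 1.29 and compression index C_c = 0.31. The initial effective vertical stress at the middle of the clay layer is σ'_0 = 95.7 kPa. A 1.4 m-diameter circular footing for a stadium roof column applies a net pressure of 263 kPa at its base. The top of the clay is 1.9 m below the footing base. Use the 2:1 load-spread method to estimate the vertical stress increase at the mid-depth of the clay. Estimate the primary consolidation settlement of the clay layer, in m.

S_c ≈ 0.0429 m

Mid-depth of clay below the footing base: z = 1.9 + 4.6/2 = 4.2 m.
Stress increase at mid-clay by the 2:1 spreading method:
Δσ ≈ qD²/(D+z)² = 263×1.4²/(1.4+4.2)² = 16.438 kPa
Final effective stress: σ'_f = σ'_0 + Δσ = 95.7 + 16.438 = 112.14 kPa.
Normally consolidated clay, so the full stress increment lies on the virgin compression line:
S_c = C_c·H/(1+e₀)·log₁₀(σ'_f/σ'_0) = 0.31×4.6/(1+1.29)×log₁₀(112.14/95.7)
    = 0.62271 × 0.068849 = 0.04287 m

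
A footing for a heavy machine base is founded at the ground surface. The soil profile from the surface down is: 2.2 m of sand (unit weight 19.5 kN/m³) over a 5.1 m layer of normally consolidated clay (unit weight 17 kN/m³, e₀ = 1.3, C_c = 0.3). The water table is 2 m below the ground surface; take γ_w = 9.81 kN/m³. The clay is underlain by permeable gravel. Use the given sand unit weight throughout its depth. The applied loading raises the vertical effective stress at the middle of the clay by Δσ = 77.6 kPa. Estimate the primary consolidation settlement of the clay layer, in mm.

Mid-depth of clay below the ground surface: z = 2.2 + 5.1/2 = 4.75 m.
Total vertical stress at mid-clay: σ_v = 19.5×2.2 + 17×2.55 = 86.25 kPa.
Pore pressure: u = 9.81×(4.75 − 2) = 26.978 kPa.
Initial effective stress: σ'_0 = σ_v − u = 86.25 − 26.978 = 59.272 kPa.
Final effective stress: σ'_f = σ'_0 + Δσ = 59.272 + 77.6 = 136.87 kPa.
Normally consolidated clay, so the full stress increment lies on the virgin compression line:
S_c = C_c·H/(1+e₀)·log₁₀(σ'_f/σ'_0) = 0.3×5.1/(1+1.3)×log₁₀(136.87/59.272)
    = 0.66522 × 0.36346 = 0.2418 m

S_c ≈ 242 mm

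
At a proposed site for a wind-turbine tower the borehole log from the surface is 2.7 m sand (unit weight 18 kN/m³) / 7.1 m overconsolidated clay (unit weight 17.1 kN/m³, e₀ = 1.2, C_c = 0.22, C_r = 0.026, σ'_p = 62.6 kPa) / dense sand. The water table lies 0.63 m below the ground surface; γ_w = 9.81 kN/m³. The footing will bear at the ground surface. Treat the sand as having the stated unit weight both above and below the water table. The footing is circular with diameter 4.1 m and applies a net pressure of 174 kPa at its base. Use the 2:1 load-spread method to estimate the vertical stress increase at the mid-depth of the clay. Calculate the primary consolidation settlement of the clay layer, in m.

Mid-depth of clay below the ground surface: z = 2.7 + 7.1/2 = 6.25 m.
Total vertical stress at mid-clay: σ_v = 18×2.7 + 17.1×3.55 = 109.31 kPa.
Pore pressure: u = 9.81×(6.25 − 0.63) = 55.132 kPa.
Initial effective stress: σ'_0 = σ_v − u = 109.31 − 55.132 = 54.178 kPa.
Stress increase at mid-clay by the 2:1 spreading method:
Δσ ≈ qD²/(D+z)² = 174×4.1²/(4.1+6.25)² = 27.305 kPa
Final effective stress: σ'_f = 54.178 + 27.305 = 81.483 kPa.
σ'_f = 81.483 > σ'_p = 62.6 kPa, so the stress path crosses the preconsolidation pressure — recompression up to σ'_p, then virgin compression beyond:
S_c = H/(1+e₀)·[C_r·log₁₀(σ'_p/σ'_0) + C_c·log₁₀(σ'_f/σ'_p)]
    = 7.1/2.2 × [0.026×log₁₀(62.6/54.178) + 0.22×log₁₀(81.483/62.6)]
    = 3.2273 × [0.0016315 + 0.025188] = 0.08655 m

S_c ≈ 0.0866 m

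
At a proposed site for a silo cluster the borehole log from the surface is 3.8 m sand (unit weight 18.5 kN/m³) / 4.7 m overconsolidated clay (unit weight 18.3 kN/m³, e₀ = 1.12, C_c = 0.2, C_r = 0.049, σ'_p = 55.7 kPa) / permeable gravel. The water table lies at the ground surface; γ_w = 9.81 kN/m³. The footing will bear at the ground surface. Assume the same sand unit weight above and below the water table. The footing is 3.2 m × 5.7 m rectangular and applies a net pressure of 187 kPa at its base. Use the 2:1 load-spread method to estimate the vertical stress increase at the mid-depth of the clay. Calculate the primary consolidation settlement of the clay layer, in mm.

Mid-depth of clay below the ground surface: z = 3.8 + 4.7/2 = 6.15 m.
Total vertical stress at mid-clay: σ_v = 18.5×3.8 + 18.3×2.35 = 113.31 kPa.
Pore pressure: u = 9.81×(6.15 − 0) = 60.332 kPa.
Initial effective stress: σ'_0 = σ_v − u = 113.31 − 60.332 = 52.978 kPa.
Stress increase at mid-clay by the 2:1 spreading method:
Δσ = qBL/((B+z)(L+z)) = 187×3.2×5.7/((3.2+6.15)(5.7+6.15)) = 30.785 kPa
Final effective stress: σ'_f = 52.978 + 30.785 = 83.763 kPa.
σ'_f = 83.763 > σ'_p = 55.7 kPa, so the stress path crosses the preconsolidation pressure — recompression up to σ'_p, then virgin compression beyond:
S_c = H/(1+e₀)·[C_r·log₁₀(σ'_p/σ'_0) + C_c·log₁₀(σ'_f/σ'_p)]
    = 4.7/2.12 × [0.049×log₁₀(55.7/52.978) + 0.2×log₁₀(83.763/55.7)]
    = 2.217 × [0.0010662 + 0.035439] = 0.08093 m

S_c ≈ 80.9 mm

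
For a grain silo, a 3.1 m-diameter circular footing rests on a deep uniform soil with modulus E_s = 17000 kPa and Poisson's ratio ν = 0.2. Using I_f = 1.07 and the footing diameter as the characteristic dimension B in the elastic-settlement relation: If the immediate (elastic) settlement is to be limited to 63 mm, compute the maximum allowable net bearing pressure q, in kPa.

q ≈ 336 kPa

S_e = q·B·(1−ν²)/E_s · I_f  ⇒  q = S_e·E_s / (B·(1−ν²)·I_f).
q = 0.063 × 17000 / (3.1 × 0.96 × 1.07) = 336.3 kPa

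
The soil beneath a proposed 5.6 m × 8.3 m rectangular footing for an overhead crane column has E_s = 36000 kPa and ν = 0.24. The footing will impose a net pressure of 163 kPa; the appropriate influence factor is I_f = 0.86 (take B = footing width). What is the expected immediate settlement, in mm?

S_e ≈ 20.5 mm

Immediate (elastic) settlement: S_e = q·B·(1−ν²)/E_s · I_f.
S_e = 163 × 5.6 × (1 − 0.24²) / 36000 × 0.86
    = 163 × 5.6 × 0.9424 / 36000 × 0.86
    = 0.02055 m = 20.55 mm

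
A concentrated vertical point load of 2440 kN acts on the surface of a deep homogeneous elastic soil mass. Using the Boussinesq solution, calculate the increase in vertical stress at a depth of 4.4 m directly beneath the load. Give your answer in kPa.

Δσ_z ≈ 60.2 kPa

Boussinesq vertical stress below a point load on an elastic half-space:
Δσ_z = 3P/(2πz²) · [1 + (r/z)²]^(−5/2)
r/z = 0/4.4 = 0; [1+(r/z)²]^(−5/2) = 1.
Δσ_z = 3×2440/(2π×4.4²) × 1 = 60.176 × 1 = 60.18 kPa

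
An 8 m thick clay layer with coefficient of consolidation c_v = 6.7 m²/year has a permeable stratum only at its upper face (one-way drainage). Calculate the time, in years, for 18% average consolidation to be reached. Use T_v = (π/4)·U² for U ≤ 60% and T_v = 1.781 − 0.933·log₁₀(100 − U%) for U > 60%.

t ≈ 0.243 years

Drainage path length: H_d = H = 8 m (single drainage).
U ≤ 60%: T_v = (π/4)·U² = (π/4)×0.18² = 0.025447.
t = T_v·H_d²/c_v = 0.025447×8²/6.7 = 0.2431 years.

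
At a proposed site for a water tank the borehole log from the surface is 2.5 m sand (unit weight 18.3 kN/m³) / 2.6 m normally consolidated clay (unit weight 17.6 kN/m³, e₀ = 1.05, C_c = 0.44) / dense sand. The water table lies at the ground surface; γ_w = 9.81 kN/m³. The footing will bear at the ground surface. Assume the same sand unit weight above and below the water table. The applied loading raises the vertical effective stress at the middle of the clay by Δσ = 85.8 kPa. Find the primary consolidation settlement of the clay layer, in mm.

Mid-depth of clay below the ground surface: z = 2.5 + 2.6/2 = 3.8 m.
Total vertical stress at mid-clay: σ_v = 18.3×2.5 + 17.6×1.3 = 68.63 kPa.
Pore pressure: u = 9.81×(3.8 − 0) = 37.278 kPa.
Initial effective stress: σ'_0 = σ_v − u = 68.63 − 37.278 = 31.352 kPa.
Final effective stress: σ'_f = σ'_0 + Δσ = 31.352 + 85.8 = 117.15 kPa.
Normally consolidated clay, so the full stress increment lies on the virgin compression line:
S_c = C_c·H/(1+e₀)·log₁₀(σ'_f/σ'_0) = 0.44×2.6/(1+1.05)×log₁₀(117.15/31.352)
    = 0.55805 × 0.57248 = 0.3195 m

S_c ≈ 319 mm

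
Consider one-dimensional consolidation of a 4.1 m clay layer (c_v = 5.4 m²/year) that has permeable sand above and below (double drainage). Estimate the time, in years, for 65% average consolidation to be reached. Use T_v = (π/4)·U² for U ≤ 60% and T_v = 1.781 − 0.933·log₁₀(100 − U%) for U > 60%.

t ≈ 0.265 years

Drainage path length: H_d = H/2 = 2.05 m (double drainage).
U > 60%: T_v = 1.781 − 0.933·log₁₀(100 − 65) = 0.34038.
t = T_v·H_d²/c_v = 0.34038×2.05²/5.4 = 0.2649 years.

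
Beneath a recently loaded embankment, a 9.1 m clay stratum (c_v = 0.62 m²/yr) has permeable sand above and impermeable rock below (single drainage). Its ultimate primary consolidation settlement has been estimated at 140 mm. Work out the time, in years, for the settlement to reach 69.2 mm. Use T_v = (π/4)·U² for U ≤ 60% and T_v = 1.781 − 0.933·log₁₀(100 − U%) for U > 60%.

Drainage path length: H_d = H = 9.1 m (single drainage).
U = S(t)/S_ult = 69.2/140 = 0.4943.
U ≤ 60%: T_v = (π/4)·U² = (π/4)×0.49429² = 0.19189.
t = T_v·H_d²/c_v = 0.19189×9.1²/0.62 = 25.63 years.

t ≈ 25.6 years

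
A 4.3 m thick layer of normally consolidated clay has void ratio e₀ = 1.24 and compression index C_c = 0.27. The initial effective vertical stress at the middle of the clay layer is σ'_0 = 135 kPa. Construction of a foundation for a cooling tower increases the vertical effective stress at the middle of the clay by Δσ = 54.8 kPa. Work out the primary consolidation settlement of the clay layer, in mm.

S_c ≈ 76.7 mm

Final effective stress: σ'_f = σ'_0 + Δσ = 135 + 54.8 = 189.8 kPa.
Normally consolidated clay, so the full stress increment lies on the virgin compression line:
S_c = C_c·H/(1+e₀)·log₁₀(σ'_f/σ'_0) = 0.27×4.3/(1+1.24)×log₁₀(189.8/135)
    = 0.5183 × 0.14796 = 0.07669 m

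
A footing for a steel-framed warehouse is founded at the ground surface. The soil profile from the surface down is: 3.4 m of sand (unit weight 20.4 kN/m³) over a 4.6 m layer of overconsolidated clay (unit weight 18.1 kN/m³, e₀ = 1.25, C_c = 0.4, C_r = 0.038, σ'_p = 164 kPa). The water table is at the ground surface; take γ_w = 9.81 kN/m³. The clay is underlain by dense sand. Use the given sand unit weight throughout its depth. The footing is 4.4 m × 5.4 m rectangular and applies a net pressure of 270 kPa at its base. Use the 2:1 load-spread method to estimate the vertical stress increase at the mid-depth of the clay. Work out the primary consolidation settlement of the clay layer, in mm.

Mid-depth of clay below the ground surface: z = 3.4 + 4.6/2 = 5.7 m.
Total vertical stress at mid-clay: σ_v = 20.4×3.4 + 18.1×2.3 = 110.99 kPa.
Pore pressure: u = 9.81×(5.7 − 0) = 55.917 kPa.
Initial effective stress: σ'_0 = σ_v − u = 110.99 − 55.917 = 55.073 kPa.
Stress increase at mid-clay by the 2:1 spreading method:
Δσ = qBL/((B+z)(L+z)) = 270×4.4×5.4/((4.4+5.7)(5.4+5.7)) = 57.222 kPa
Final effective stress: σ'_f = 55.073 + 57.222 = 112.3 kPa.
σ'_f = 112.3 ≤ σ'_p = 164 kPa, so the clay remains overconsolidated and only the recompression index applies:
S_c = C_r·H/(1+e₀)·log₁₀(σ'_f/σ'_0) = 0.038×4.6/2.25×log₁₀(112.3/55.073)
    = 0.077687 × 0.30944 = 0.02404 m

S_c ≈ 24 mm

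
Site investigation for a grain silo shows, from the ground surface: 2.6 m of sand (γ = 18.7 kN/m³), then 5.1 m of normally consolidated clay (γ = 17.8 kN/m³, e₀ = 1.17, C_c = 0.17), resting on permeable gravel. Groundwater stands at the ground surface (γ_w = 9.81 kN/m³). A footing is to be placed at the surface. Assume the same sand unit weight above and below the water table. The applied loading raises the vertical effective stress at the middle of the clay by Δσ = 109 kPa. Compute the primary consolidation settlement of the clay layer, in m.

S_c ≈ 0.218 m

Mid-depth of clay below the ground surface: z = 2.6 + 5.1/2 = 5.15 m.
Total vertical stress at mid-clay: σ_v = 18.7×2.6 + 17.8×2.55 = 94.01 kPa.
Pore pressure: u = 9.81×(5.15 − 0) = 50.522 kPa.
Initial effective stress: σ'_0 = σ_v − u = 94.01 − 50.522 = 43.488 kPa.
Final effective stress: σ'_f = σ'_0 + Δσ = 43.488 + 109 = 152.49 kPa.
Normally consolidated clay, so the full stress increment lies on the virgin compression line:
S_c = C_c·H/(1+e₀)·log₁₀(σ'_f/σ'_0) = 0.17×5.1/(1+1.17)×log₁₀(152.49/43.488)
    = 0.39954 × 0.54487 = 0.2177 m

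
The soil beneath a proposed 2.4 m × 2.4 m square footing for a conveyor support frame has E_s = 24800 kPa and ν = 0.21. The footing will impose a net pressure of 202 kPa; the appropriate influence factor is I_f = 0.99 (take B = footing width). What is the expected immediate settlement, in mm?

Immediate (elastic) settlement: S_e = q·B·(1−ν²)/E_s · I_f.
S_e = 202 × 2.4 × (1 − 0.21²) / 24800 × 0.99
    = 202 × 2.4 × 0.9559 / 24800 × 0.99
    = 0.0185 m = 18.5 mm

S_e ≈ 18.5 mm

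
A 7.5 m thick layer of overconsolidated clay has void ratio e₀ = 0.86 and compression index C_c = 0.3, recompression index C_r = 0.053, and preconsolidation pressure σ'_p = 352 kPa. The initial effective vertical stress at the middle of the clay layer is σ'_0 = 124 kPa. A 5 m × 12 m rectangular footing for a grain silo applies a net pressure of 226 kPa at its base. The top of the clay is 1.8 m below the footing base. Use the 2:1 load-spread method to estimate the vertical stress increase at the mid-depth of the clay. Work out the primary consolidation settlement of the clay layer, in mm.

Mid-depth of clay below the footing base: z = 1.8 + 7.5/2 = 5.55 m.
Stress increase at mid-clay by the 2:1 spreading method:
Δσ = qBL/((B+z)(L+z)) = 226×5×12/((5+5.55)(12+5.55)) = 73.237 kPa
Final effective stress: σ'_f = 124 + 73.237 = 197.24 kPa.
σ'_f = 197.24 ≤ σ'_p = 352 kPa, so the clay remains overconsolidated and only the recompression index applies:
S_c = C_r·H/(1+e₀)·log₁₀(σ'_f/σ'_0) = 0.053×7.5/1.86×log₁₀(197.24/124)
    = 0.21371 × 0.20157 = 0.04308 m

S_c ≈ 43.1 mm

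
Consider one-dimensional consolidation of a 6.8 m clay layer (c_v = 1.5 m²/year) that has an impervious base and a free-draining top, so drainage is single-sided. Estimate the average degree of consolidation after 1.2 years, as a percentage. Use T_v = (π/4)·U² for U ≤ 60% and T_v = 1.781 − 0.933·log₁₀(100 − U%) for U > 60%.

Drainage path length: H_d = H = 6.8 m (single drainage).
T_v = c_v·t/H_d² = 1.5×1.2/6.8² = 0.038927.
T_v = 0.038927 corresponds to the U ≤ 60% branch:
U = √(4T_v/π) = 0.2226

U ≈ 22.3 %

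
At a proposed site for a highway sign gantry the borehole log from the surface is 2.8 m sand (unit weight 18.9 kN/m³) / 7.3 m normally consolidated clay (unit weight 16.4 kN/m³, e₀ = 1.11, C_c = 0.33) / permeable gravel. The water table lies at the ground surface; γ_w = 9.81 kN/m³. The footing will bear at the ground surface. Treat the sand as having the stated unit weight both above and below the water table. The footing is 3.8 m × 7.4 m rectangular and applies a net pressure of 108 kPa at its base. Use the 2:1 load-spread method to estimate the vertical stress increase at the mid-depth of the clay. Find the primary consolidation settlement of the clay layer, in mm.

S_c ≈ 178 mm

Mid-depth of clay below the ground surface: z = 2.8 + 7.3/2 = 6.45 m.
Total vertical stress at mid-clay: σ_v = 18.9×2.8 + 16.4×3.65 = 112.78 kPa.
Pore pressure: u = 9.81×(6.45 − 0) = 63.275 kPa.
Initial effective stress: σ'_0 = σ_v − u = 112.78 − 63.275 = 49.505 kPa.
Stress increase at mid-clay by the 2:1 spreading method:
Δσ = qBL/((B+z)(L+z)) = 108×3.8×7.4/((3.8+6.45)(7.4+6.45)) = 21.393 kPa
Final effective stress: σ'_f = σ'_0 + Δσ = 49.505 + 21.393 = 70.898 kPa.
Normally consolidated clay, so the full stress increment lies on the virgin compression line:
S_c = C_c·H/(1+e₀)·log₁₀(σ'_f/σ'_0) = 0.33×7.3/(1+1.11)×log₁₀(70.898/49.505)
    = 1.1417 × 0.15598 = 0.1781 m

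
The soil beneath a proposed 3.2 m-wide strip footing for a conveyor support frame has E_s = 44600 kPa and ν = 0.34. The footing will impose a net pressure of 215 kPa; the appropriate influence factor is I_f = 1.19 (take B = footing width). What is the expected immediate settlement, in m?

S_e ≈ 0.0162 m

Immediate (elastic) settlement: S_e = q·B·(1−ν²)/E_s · I_f.
S_e = 215 × 3.2 × (1 − 0.34²) / 44600 × 1.19
    = 215 × 3.2 × 0.8844 / 44600 × 1.19
    = 0.01623 m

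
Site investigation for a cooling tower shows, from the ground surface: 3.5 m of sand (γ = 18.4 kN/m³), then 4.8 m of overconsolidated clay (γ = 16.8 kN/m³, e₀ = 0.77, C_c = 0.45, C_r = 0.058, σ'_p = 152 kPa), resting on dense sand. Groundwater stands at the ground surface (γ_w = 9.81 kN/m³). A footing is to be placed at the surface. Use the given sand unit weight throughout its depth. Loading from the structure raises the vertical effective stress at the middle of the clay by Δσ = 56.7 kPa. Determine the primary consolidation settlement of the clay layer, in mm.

Mid-depth of clay below the ground surface: z = 3.5 + 4.8/2 = 5.9 m.
Total vertical stress at mid-clay: σ_v = 18.4×3.5 + 16.8×2.4 = 104.72 kPa.
Pore pressure: u = 9.81×(5.9 − 0) = 57.879 kPa.
Initial effective stress: σ'_0 = σ_v − u = 104.72 − 57.879 = 46.841 kPa.
Final effective stress: σ'_f = 46.841 + 56.7 = 103.54 kPa.
σ'_f = 103.54 ≤ σ'_p = 152 kPa, so the clay remains overconsolidated and only the recompression index applies:
S_c = C_r·H/(1+e₀)·log₁₀(σ'_f/σ'_0) = 0.058×4.8/1.77×log₁₀(103.54/46.841)
    = 0.15729 × 0.34448 = 0.05418 m

S_c ≈ 54.2 mm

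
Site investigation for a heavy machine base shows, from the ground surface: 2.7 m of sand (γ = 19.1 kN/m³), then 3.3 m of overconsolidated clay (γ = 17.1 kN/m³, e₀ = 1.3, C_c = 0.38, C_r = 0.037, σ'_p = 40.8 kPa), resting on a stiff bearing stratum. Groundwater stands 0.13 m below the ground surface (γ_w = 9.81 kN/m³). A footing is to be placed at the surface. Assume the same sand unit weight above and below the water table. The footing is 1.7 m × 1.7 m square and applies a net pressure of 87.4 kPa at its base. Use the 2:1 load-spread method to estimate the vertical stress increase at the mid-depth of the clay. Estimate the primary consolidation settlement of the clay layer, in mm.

Mid-depth of clay below the ground surface: z = 2.7 + 3.3/2 = 4.35 m.
Total vertical stress at mid-clay: σ_v = 19.1×2.7 + 17.1×1.65 = 79.785 kPa.
Pore pressure: u = 9.81×(4.35 − 0.13) = 41.398 kPa.
Initial effective stress: σ'_0 = σ_v − u = 79.785 − 41.398 = 38.387 kPa.
Stress increase at mid-clay by the 2:1 spreading method:
Δσ = qBL/((B+z)(L+z)) = 87.4×1.7×1.7/((1.7+4.35)(1.7+4.35)) = 6.9008 kPa
Final effective stress: σ'_f = 38.387 + 6.9008 = 45.288 kPa.
σ'_f = 45.288 > σ'_p = 40.8 kPa, so the stress path crosses the preconsolidation pressure — recompression up to σ'_p, then virgin compression beyond:
S_c = H/(1+e₀)·[C_r·log₁₀(σ'_p/σ'_0) + C_c·log₁₀(σ'_f/σ'_p)]
    = 3.3/2.3 × [0.037×log₁₀(40.8/38.387) + 0.38×log₁₀(45.288/40.8)]
    = 1.4348 × [0.00097961 + 0.017223] = 0.02612 m

S_c ≈ 26.1 mm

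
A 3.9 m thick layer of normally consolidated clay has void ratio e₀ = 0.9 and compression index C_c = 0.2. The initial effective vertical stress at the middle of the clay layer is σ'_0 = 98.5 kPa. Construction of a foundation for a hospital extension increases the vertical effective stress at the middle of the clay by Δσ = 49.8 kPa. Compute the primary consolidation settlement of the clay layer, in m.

S_c ≈ 0.073 m

Final effective stress: σ'_f = σ'_0 + Δσ = 98.5 + 49.8 = 148.3 kPa.
Normally consolidated clay, so the full stress increment lies on the virgin compression line:
S_c = C_c·H/(1+e₀)·log₁₀(σ'_f/σ'_0) = 0.2×3.9/(1+0.9)×log₁₀(148.3/98.5)
    = 0.41053 × 0.1777 = 0.07295 m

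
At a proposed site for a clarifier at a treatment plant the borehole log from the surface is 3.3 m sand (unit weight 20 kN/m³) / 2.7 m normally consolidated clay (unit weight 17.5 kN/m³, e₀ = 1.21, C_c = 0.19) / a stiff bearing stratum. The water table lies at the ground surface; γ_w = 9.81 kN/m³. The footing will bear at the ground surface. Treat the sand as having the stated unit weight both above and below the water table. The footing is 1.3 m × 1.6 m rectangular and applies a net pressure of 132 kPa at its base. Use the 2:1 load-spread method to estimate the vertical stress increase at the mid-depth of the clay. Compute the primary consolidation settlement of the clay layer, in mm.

Mid-depth of clay below the ground surface: z = 3.3 + 2.7/2 = 4.65 m.
Total vertical stress at mid-clay: σ_v = 20×3.3 + 17.5×1.35 = 89.625 kPa.
Pore pressure: u = 9.81×(4.65 − 0) = 45.617 kPa.
Initial effective stress: σ'_0 = σ_v − u = 89.625 − 45.617 = 44.008 kPa.
Stress increase at mid-clay by the 2:1 spreading method:
Δσ = qBL/((B+z)(L+z)) = 132×1.3×1.6/((1.3+4.65)(1.6+4.65)) = 7.3831 kPa
Final effective stress: σ'_f = σ'_0 + Δσ = 44.008 + 7.3831 = 51.391 kPa.
Normally consolidated clay, so the full stress increment lies on the virgin compression line:
S_c = C_c·H/(1+e₀)·log₁₀(σ'_f/σ'_0) = 0.19×2.7/(1+1.21)×log₁₀(51.391/44.008)
    = 0.23213 × 0.067355 = 0.01564 m

S_c ≈ 15.6 mm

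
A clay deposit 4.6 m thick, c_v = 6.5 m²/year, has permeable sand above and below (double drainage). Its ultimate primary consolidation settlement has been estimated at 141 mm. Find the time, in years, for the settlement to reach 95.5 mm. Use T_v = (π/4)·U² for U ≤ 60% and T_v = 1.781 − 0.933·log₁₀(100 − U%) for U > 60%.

Drainage path length: H_d = H/2 = 2.3 m (double drainage).
U = S(t)/S_ult = 95.5/141 = 0.6773.
U > 60%: T_v = 1.781 − 0.933·log₁₀(100 − 67.73) = 0.3733.
t = T_v·H_d²/c_v = 0.3733×2.3²/6.5 = 0.3038 years.

t ≈ 0.304 years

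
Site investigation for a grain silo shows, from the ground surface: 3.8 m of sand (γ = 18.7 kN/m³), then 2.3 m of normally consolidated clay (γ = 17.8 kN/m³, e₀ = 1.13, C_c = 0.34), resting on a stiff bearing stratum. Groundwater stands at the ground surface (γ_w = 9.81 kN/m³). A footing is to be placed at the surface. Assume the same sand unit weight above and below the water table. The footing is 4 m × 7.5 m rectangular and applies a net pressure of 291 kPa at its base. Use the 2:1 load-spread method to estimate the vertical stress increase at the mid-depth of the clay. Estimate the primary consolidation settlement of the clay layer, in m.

Mid-depth of clay below the ground surface: z = 3.8 + 2.3/2 = 4.95 m.
Total vertical stress at mid-clay: σ_v = 18.7×3.8 + 17.8×1.15 = 91.53 kPa.
Pore pressure: u = 9.81×(4.95 − 0) = 48.56 kPa.
Initial effective stress: σ'_0 = σ_v − u = 91.53 − 48.56 = 42.97 kPa.
Stress increase at mid-clay by the 2:1 spreading method:
Δσ = qBL/((B+z)(L+z)) = 291×4×7.5/((4+4.95)(7.5+4.95)) = 78.347 kPa
Final effective stress: σ'_f = σ'_0 + Δσ = 42.97 + 78.347 = 121.32 kPa.
Normally consolidated clay, so the full stress increment lies on the virgin compression line:
S_c = C_c·H/(1+e₀)·log₁₀(σ'_f/σ'_0) = 0.34×2.3/(1+1.13)×log₁₀(121.32/42.97)
    = 0.36714 × 0.45077 = 0.1655 m

S_c ≈ 0.165 m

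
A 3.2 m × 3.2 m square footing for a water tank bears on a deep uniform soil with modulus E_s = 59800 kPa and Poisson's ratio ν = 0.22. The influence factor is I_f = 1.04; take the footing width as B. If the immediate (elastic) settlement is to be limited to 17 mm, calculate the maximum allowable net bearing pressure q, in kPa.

S_e = q·B·(1−ν²)/E_s · I_f  ⇒  q = S_e·E_s / (B·(1−ν²)·I_f).
q = 0.017 × 59800 / (3.2 × 0.9516 × 1.04) = 321 kPa

q ≈ 321 kPa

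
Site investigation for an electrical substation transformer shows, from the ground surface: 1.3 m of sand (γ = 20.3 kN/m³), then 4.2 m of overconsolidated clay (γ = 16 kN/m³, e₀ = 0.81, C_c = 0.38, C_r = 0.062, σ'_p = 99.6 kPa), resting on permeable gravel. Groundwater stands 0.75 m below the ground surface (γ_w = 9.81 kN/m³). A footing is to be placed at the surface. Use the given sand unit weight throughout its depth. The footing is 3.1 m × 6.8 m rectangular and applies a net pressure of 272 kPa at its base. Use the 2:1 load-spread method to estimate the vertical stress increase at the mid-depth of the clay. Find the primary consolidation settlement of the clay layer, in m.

Mid-depth of clay below the ground surface: z = 1.3 + 4.2/2 = 3.4 m.
Total vertical stress at mid-clay: σ_v = 20.3×1.3 + 16×2.1 = 59.99 kPa.
Pore pressure: u = 9.81×(3.4 − 0.75) = 25.997 kPa.
Initial effective stress: σ'_0 = σ_v − u = 59.99 − 25.997 = 33.993 kPa.
Stress increase at mid-clay by the 2:1 spreading method:
Δσ = qBL/((B+z)(L+z)) = 272×3.1×6.8/((3.1+3.4)(6.8+3.4)) = 86.482 kPa
Final effective stress: σ'_f = 33.993 + 86.482 = 120.47 kPa.
σ'_f = 120.47 > σ'_p = 99.6 kPa, so the stress path crosses the preconsolidation pressure — recompression up to σ'_p, then virgin compression beyond:
S_c = H/(1+e₀)·[C_r·log₁₀(σ'_p/σ'_0) + C_c·log₁₀(σ'_f/σ'_p)]
    = 4.2/1.81 × [0.062×log₁₀(99.6/33.993) + 0.38×log₁₀(120.47/99.6)]
    = 2.3204 × [0.028946 + 0.031395] = 0.14 m

S_c ≈ 0.14 m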